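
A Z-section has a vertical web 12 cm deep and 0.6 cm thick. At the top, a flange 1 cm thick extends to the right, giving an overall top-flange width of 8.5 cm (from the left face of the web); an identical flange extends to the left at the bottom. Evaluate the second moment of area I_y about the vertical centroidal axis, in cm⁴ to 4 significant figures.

Split into non-overlapping primitives; take the origin at the lower-left of the bounding box.
Web: 0.6 × 12, A = 7.2 cm², x = 8.2 cm, Ī = 0.216 cm⁴.
Top flange (beyond web): 7.9 × 1, A = 7.9 cm², x = 12.45 cm, Ī = 41.0866 cm⁴.
Bottom flange (beyond web): 7.9 × 1, A = 7.9 cm², x = 3.95 cm, Ī = 41.0866 cm⁴.
Centroid: x̄ = ΣA·x / ΣA = 8.2 cm.
Transfer each piece to the vertical centroidal axis using Ī + A·d² with d = x − 8.2:
  web: d = 0 cm → contributes +0.216 cm⁴
  top flange (beyond web): d = 4.25 cm → contributes +183.78 cm⁴
  bottom flange (beyond web): d = -4.25 cm → contributes +183.78 cm⁴
Total I = 367.777 cm⁴.

I_y ≈ 367.8 cm⁴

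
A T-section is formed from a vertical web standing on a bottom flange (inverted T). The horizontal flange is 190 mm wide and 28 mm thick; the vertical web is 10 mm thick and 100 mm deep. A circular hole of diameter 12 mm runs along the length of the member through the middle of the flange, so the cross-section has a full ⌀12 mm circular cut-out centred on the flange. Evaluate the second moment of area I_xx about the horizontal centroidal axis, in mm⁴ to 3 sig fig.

I_xx ≈ 4.62 × 10⁶ mm⁴

Treat the section as a set of non-overlapping primitives; coordinates are from the bounding-box lower-left.
Flange: 190 × 28, A = 5 320 mm², y = 14 mm, Ī = 347 573 mm⁴.
Web: 10 × 100, A = 1 000 mm², y = 78 mm, Ī = 833 333 mm⁴.
Hole (subtracted): ⌀12, A = 113.1 mm², y = 14 mm, Ī = 1017.9 mm⁴.
Centroid: ȳ = ΣA·y / ΣA = 24.311 mm.
Transfer each piece to the horizontal centroidal axis using Ī + A·d² with d = y − 24.311:
  flange: d = -10.311 mm → contributes +913 189 mm⁴
  web: d = 53.689 mm → contributes +3 715 831 mm⁴
  hole: d = -10.311 mm → contributes −13 042 mm⁴
Total I = 4 615 978 mm⁴.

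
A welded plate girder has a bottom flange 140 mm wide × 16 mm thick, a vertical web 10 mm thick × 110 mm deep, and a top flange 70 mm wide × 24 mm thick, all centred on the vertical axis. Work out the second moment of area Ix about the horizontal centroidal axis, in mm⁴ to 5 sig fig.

Treat the section as a set of non-overlapping primitives; coordinates are from the bounding-box lower-left.
Bottom plate: 140 × 16, A = 2 240 mm², y = 8 mm, Ī = 47786.67 mm⁴.
Web plate: 10 × 110, A = 1 100 mm², y = 71 mm, Ī = 1 109 167 mm⁴.
Top plate: 70 × 24, A = 1 680 mm², y = 138 mm, Ī = 80 640 mm⁴.
Centroid: ȳ = ΣA·y / ΣA = 65.31076 mm.
Transfer each piece to the horizontal centroidal axis using Ī + A·d² with d = y − 65.31076:
  bottom plate: d = -57.31076 mm → contributes +7 405 118 mm⁴
  web plate: d = 5.689243 mm → contributes +1 144 771 mm⁴
  top plate: d = 72.68924 mm → contributes +8 957 300 mm⁴
Total I = 17 507 189 mm⁴.

Ix ≈ 1.7507 × 10⁷ mm⁴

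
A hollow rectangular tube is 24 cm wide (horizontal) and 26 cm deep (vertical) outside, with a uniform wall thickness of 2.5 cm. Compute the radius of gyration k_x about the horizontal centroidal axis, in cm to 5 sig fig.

Split into non-overlapping primitives; take the origin at the lower-left of the bounding box.
Outer rectangle: 24 × 26, A = 624 cm², y = 13 cm, Ī = 35 152 cm⁴.
Inner void (subtracted): 19 × 21, A = 399 cm², y = 13 cm, Ī = 14663.25 cm⁴.
By symmetry the centroid is at mid-height, ȳ = 13 cm.
All pieces are centred on the horizontal centroidal axis, so I = ΣĪ (holes subtracted) = 20488.75 cm⁴.
Radius of gyration: k = √(I/A) = √(20488.75 / 225) = 9.542595 cm.

k_x ≈ 9.5426 cm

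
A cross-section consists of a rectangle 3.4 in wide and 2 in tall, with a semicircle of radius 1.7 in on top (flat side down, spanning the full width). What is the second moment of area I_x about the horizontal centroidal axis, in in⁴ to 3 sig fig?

Break the section into simple shapes (no overlaps), measuring from the bottom-left corner of the bounding box.
Rectangular body: 3.4 × 2, A = 6.8 in², y = 1 in, Ī = 2.2667 in⁴.
Semicircular cap: semicircle r = 1.7, A = 4.5396 in², y = 2.7215 in, Ī = 0.9167 in⁴.
Centroid: ȳ = ΣA·y / ΣA = 1.6892 in.
Transfer each piece to the horizontal centroidal axis using Ī + A·d² with d = y − 1.6892:
  rectangular body: d = -0.68917 in → contributes +5.4964 in⁴
  semicircular cap: d = 1.0323 in → contributes +5.7546 in⁴
Total I = 11.251 in⁴.

I_x ≈ 11.3 in⁴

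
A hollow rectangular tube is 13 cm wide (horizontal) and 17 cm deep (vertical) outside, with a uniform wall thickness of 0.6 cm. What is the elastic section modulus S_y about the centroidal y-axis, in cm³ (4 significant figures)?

Treat the section as a set of non-overlapping primitives; coordinates are from the bounding-box lower-left.
Outer rectangle: 13 × 17, A = 221 cm², x = 6.5 cm, Ī = 3112.42 cm⁴.
Inner void (subtracted): 11.8 × 15.8, A = 186.44 cm², x = 6.5 cm, Ī = 2163.33 cm⁴.
By symmetry the centroid is at mid-width, x̄ = 6.5 cm.
All pieces are centred on the centroidal y-axis, so I = ΣĪ (holes subtracted) = 949.091 cm⁴.
Extreme fibre distance c = 6.5 cm; S = I/c = 146.014 cm³.

S_y ≈ 146.0 cm³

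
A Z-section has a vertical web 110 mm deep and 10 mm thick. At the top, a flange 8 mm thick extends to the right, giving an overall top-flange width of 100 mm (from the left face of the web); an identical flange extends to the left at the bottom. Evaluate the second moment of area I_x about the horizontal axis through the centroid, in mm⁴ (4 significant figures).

Decompose the section into non-overlapping parts with the origin at the bottom-left of its bounding rectangle.
Web: 10 × 110, A = 1 100 mm², y = 55 mm, Ī = 1 109 167 mm⁴.
Top flange (beyond web): 90 × 8, A = 720 mm², y = 106 mm, Ī = 3 840 mm⁴.
Bottom flange (beyond web): 90 × 8, A = 720 mm², y = 4 mm, Ī = 3 840 mm⁴.
Centroid: ȳ = ΣA·y / ΣA = 55 mm.
Transfer each piece to the horizontal axis through the centroid using Ī + A·d² with d = y − 55:
  web: d = 0 mm → contributes +1 109 167 mm⁴
  top flange (beyond web): d = 51 mm → contributes +1 876 560 mm⁴
  bottom flange (beyond web): d = -51 mm → contributes +1 876 560 mm⁴
Total I = 4 862 287 mm⁴.

I_x ≈ 4.862 × 10⁶ mm⁴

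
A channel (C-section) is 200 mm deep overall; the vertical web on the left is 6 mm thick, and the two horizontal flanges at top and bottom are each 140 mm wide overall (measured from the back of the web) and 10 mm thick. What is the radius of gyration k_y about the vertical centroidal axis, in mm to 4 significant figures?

k_y ≈ 45.62 mm

Treat the section as a set of non-overlapping primitives; coordinates are from the bounding-box lower-left.
Web: 6 × 200, A = 1 200 mm², x = 3 mm, Ī = 3 600 mm⁴.
Top flange (beyond web): 134 × 10, A = 1 340 mm², x = 73 mm, Ī = 2 005 087 mm⁴.
Bottom flange (beyond web): 134 × 10, A = 1 340 mm², x = 73 mm, Ī = 2 005 087 mm⁴.
Centroid: x̄ = ΣA·x / ΣA = 51.3505 mm.
Transfer each piece to the vertical centroidal axis using Ī + A·d² with d = x − 51.3505:
  web: d = -48.3505 mm → contributes +2 808 927 mm⁴
  top flange (beyond web): d = 21.6495 mm → contributes +2 633 145 mm⁴
  bottom flange (beyond web): d = 21.6495 mm → contributes +2 633 145 mm⁴
Total I = 8 075 217 mm⁴.
Radius of gyration: k = √(I/A) = √(8 075 217 / 3 880) = 45.6206 mm.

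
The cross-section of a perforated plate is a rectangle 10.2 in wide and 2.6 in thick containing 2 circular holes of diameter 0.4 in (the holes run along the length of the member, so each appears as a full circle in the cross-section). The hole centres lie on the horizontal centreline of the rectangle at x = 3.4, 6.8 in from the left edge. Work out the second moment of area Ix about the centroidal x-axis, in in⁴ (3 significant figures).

Decompose the section into non-overlapping parts with the origin at the bottom-left of its bounding rectangle.
Plate: 10.2 × 2.6, A = 26.52 in², y = 1.3 in, Ī = 14.94 in⁴.
Hole 1 (subtracted): ⌀0.4, A = 0.12566 in², y = 1.3 in, Ī = 0.0012566 in⁴.
Hole 2 (subtracted): ⌀0.4, A = 0.12566 in², y = 1.3 in, Ī = 0.0012566 in⁴.
By symmetry the centroid is at mid-height, ȳ = 1.3 in.
All pieces are centred on the centroidal x-axis, so I = ΣĪ (holes subtracted) = 14.937 in⁴.

Ix ≈ 14.9 in⁴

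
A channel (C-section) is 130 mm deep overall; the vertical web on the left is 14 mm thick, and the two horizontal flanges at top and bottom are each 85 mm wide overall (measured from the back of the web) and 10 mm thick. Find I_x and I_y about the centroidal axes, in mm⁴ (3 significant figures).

I_x ≈ 7.69 × 10⁶ mm⁴, I_y ≈ 2.07 × 10⁶ mm⁴

Break the section into simple shapes (no overlaps), measuring from the bottom-left corner of the bounding box.
Web: 14 × 130, A = 1 820 mm², y = 65 mm, Ī = 2 563 167 mm⁴.
Top flange (beyond web): 71 × 10, A = 710 mm², y = 125 mm, Ī = 5916.7 mm⁴.
Bottom flange (beyond web): 71 × 10, A = 710 mm², y = 5 mm, Ī = 5916.7 mm⁴.
By symmetry the centroid is at mid-height, ȳ = 65 mm.
Transfer each piece to the centroidal x-axis using Ī + A·d² with d = y − 65:
  web: d = 0 mm → contributes +2 563 167 mm⁴
  top flange (beyond web): d = 60 mm → contributes +2 561 917 mm⁴
  bottom flange (beyond web): d = -60 mm → contributes +2 561 917 mm⁴
Total I = 7 687 000 mm⁴.
For the y-axis: x̄ = 25.627 mm.
Repeating about the centroidal y-axis gives I_y = 2 067 008 mm⁴.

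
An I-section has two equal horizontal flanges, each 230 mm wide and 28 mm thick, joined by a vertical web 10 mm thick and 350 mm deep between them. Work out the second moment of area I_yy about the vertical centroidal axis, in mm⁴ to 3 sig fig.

I_yy ≈ 5.68 × 10⁷ mm⁴

Treat the section as a set of non-overlapping primitives; coordinates are from the bounding-box lower-left.
Bottom flange: 230 × 28, A = 6 440 mm², x = 115 mm, Ī = 28 389 667 mm⁴.
Web: 10 × 350, A = 3 500 mm², x = 115 mm, Ī = 29 167 mm⁴.
Top flange: 230 × 28, A = 6 440 mm², x = 115 mm, Ī = 28 389 667 mm⁴.
By symmetry the centroid is at mid-width, x̄ = 115 mm.
All pieces are centred on the vertical centroidal axis, so I = ΣĪ = 56 808 500 mm⁴.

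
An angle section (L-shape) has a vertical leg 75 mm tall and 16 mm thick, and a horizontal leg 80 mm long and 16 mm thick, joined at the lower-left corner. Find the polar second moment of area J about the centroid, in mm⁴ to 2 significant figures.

Treat the section as a set of non-overlapping primitives; coordinates are from the bounding-box lower-left.
Vertical leg: 16 × 75, A = 1 200 mm², y = 37.5 mm, Ī = 562 500 mm⁴.
Horizontal leg (remainder): 64 × 16, A = 1 024 mm², y = 8 mm, Ī = 21 845 mm⁴.
Centroid: ȳ = ΣA·y / ΣA = 23.92 mm.
Transfer each piece to the centroidal x-axis using Ī + A·d² with d = y − 23.92:
  vertical leg: d = 13.58 mm → contributes +783 889 mm⁴
  horizontal leg (remainder): d = -15.92 mm → contributes +281 285 mm⁴
Total I = 1 065 174 mm⁴.
For the y-axis: x̄ = 26.42 mm.
Repeating about the centroidal y-axis gives I_y = 1 259 154 mm⁴.
Polar second moment: J = I_x + I_y = 2 324 328 mm⁴.

J ≈ 2.3 × 10⁶ mm⁴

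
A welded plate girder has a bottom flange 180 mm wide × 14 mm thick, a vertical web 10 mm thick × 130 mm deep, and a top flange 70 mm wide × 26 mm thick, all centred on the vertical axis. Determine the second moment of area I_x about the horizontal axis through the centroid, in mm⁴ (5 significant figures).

Decompose the section into non-overlapping parts with the origin at the bottom-left of its bounding rectangle.
Bottom plate: 180 × 14, A = 2 520 mm², y = 7 mm, Ī = 41 160 mm⁴.
Web plate: 10 × 130, A = 1 300 mm², y = 79 mm, Ī = 1 830 833 mm⁴.
Top plate: 70 × 26, A = 1 820 mm², y = 157 mm, Ī = 102526.7 mm⁴.
Centroid: ȳ = ΣA·y / ΣA = 72 mm.
Transfer each piece to the horizontal axis through the centroid using Ī + A·d² with d = y − 72:
  bottom plate: d = -65 mm → contributes +10 688 160 mm⁴
  web plate: d = 7 mm → contributes +1 894 533 mm⁴
  top plate: d = 85 mm → contributes +13 252 027 mm⁴
Total I = 25 834 720 mm⁴.

I_x ≈ 2.5835 × 10⁷ mm⁴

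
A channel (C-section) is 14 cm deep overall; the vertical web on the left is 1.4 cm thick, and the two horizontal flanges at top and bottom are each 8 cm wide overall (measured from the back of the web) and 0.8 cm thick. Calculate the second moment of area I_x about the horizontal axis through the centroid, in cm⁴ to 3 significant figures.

Break the section into simple shapes (no overlaps), measuring from the bottom-left corner of the bounding box.
Web: 1.4 × 14, A = 19.6 cm², y = 7 cm, Ī = 320.13 cm⁴.
Top flange (beyond web): 6.6 × 0.8, A = 5.28 cm², y = 13.6 cm, Ī = 0.2816 cm⁴.
Bottom flange (beyond web): 6.6 × 0.8, A = 5.28 cm², y = 0.4 cm, Ī = 0.2816 cm⁴.
By symmetry the centroid is at mid-height, ȳ = 7 cm.
Transfer each piece to the horizontal axis through the centroid using Ī + A·d² with d = y − 7:
  web: d = 0 cm → contributes +320.13 cm⁴
  top flange (beyond web): d = 6.6 cm → contributes +230.28 cm⁴
  bottom flange (beyond web): d = -6.6 cm → contributes +230.28 cm⁴
Total I = 780.69 cm⁴.

I_x ≈ 781 cm⁴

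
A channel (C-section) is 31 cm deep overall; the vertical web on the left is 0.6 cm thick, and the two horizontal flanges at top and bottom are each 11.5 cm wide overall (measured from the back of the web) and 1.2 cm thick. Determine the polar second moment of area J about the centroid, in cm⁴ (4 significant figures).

J ≈ 7919 cm⁴

Split into non-overlapping primitives; take the origin at the lower-left of the bounding box.
Web: 0.6 × 31, A = 18.6 cm², y = 15.5 cm, Ī = 1489.55 cm⁴.
Top flange (beyond web): 10.9 × 1.2, A = 13.08 cm², y = 30.4 cm, Ī = 1.5696 cm⁴.
Bottom flange (beyond web): 10.9 × 1.2, A = 13.08 cm², y = 0.6 cm, Ī = 1.5696 cm⁴.
By symmetry the centroid is at mid-height, ȳ = 15.5 cm.
Transfer each piece to the centroidal x-axis using Ī + A·d² with d = y − 15.5:
  web: d = 0 cm → contributes +1489.55 cm⁴
  top flange (beyond web): d = 14.9 cm → contributes +2905.46 cm⁴
  bottom flange (beyond web): d = -14.9 cm → contributes +2905.46 cm⁴
Total I = 7300.47 cm⁴.
For the y-axis: x̄ = 3.66059 cm.
Repeating about the centroidal y-axis gives I_y = 618.979 cm⁴.
Polar second moment: J = I_x + I_y = 7919.45 cm⁴.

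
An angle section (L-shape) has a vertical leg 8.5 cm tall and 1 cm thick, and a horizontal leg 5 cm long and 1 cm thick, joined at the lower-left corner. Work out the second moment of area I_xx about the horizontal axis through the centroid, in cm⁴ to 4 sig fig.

I_xx ≈ 89.76 cm⁴

Break the section into simple shapes (no overlaps), measuring from the bottom-left corner of the bounding box.
Vertical leg: 1 × 8.5, A = 8.5 cm², y = 4.25 cm, Ī = 51.1771 cm⁴.
Horizontal leg (remainder): 4 × 1, A = 4 cm², y = 0.5 cm, Ī = 0.333333 cm⁴.
Centroid: ȳ = ΣA·y / ΣA = 3.05 cm.
Transfer each piece to the horizontal axis through the centroid using Ī + A·d² with d = y − 3.05:
  vertical leg: d = 1.2 cm → contributes +63.4171 cm⁴
  horizontal leg (remainder): d = -2.55 cm → contributes +26.3433 cm⁴
Total I = 89.7604 cm⁴.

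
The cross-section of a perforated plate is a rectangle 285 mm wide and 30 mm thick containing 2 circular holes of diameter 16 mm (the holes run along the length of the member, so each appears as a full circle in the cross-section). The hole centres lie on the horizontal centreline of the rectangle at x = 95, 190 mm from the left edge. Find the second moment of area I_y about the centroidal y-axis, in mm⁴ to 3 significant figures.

Treat the section as a set of non-overlapping primitives; coordinates are from the bounding-box lower-left.
Plate: 285 × 30, A = 8 550 mm², x = 142.5 mm, Ī = 57 872 813 mm⁴.
Hole 1 (subtracted): ⌀16, A = 201.06 mm², x = 95 mm, Ī = 3 217 mm⁴.
Hole 2 (subtracted): ⌀16, A = 201.06 mm², x = 190 mm, Ī = 3 217 mm⁴.
By symmetry the centroid is at mid-width, x̄ = 142.5 mm.
Transfer each piece to the centroidal y-axis using Ī + A·d² with d = x − 142.5:
  plate: d = 0 mm → contributes +57 872 813 mm⁴
  hole 1: d = -47.5 mm → contributes −456 863 mm⁴
  hole 2: d = 47.5 mm → contributes −456 863 mm⁴
Total I = 56 959 087 mm⁴.

I_y ≈ 5.70 × 10⁷ mm⁴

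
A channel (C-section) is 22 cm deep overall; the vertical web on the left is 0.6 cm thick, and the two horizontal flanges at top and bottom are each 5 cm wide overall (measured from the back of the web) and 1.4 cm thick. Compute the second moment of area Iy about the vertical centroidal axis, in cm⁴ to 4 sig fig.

Iy ≈ 60.10 cm⁴

Break the section into simple shapes (no overlaps), measuring from the bottom-left corner of the bounding box.
Web: 0.6 × 22, A = 13.2 cm², x = 0.3 cm, Ī = 0.396 cm⁴.
Top flange (beyond web): 4.4 × 1.4, A = 6.16 cm², x = 2.8 cm, Ī = 9.93813 cm⁴.
Bottom flange (beyond web): 4.4 × 1.4, A = 6.16 cm², x = 2.8 cm, Ī = 9.93813 cm⁴.
Centroid: x̄ = ΣA·x / ΣA = 1.5069 cm.
Transfer each piece to the vertical centroidal axis using Ī + A·d² with d = x − 1.5069:
  web: d = -1.2069 cm → contributes +19.6231 cm⁴
  top flange (beyond web): d = 1.2931 cm → contributes +20.2384 cm⁴
  bottom flange (beyond web): d = 1.2931 cm → contributes +20.2384 cm⁴
Total I = 60.0999 cm⁴.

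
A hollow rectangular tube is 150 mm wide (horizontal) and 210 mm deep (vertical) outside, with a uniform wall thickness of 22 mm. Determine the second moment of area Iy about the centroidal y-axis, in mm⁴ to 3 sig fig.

Break the section into simple shapes (no overlaps), measuring from the bottom-left corner of the bounding box.
Outer rectangle: 150 × 210, A = 31 500 mm², x = 75 mm, Ī = 59 062 500 mm⁴.
Inner void (subtracted): 106 × 166, A = 17 596 mm², x = 75 mm, Ī = 16 475 721 mm⁴.
By symmetry the centroid is at mid-width, x̄ = 75 mm.
All pieces are centred on the centroidal y-axis, so I = ΣĪ (holes subtracted) = 42 586 779 mm⁴.

Iy ≈ 4.26 × 10⁷ mm⁴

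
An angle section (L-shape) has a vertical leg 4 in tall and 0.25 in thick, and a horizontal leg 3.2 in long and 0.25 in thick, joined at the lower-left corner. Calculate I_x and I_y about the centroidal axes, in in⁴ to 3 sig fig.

I_x ≈ 2.83 in⁴, I_y ≈ 1.63 in⁴

Decompose the section into non-overlapping parts with the origin at the bottom-left of its bounding rectangle.
Vertical leg: 0.25 × 4, A = 1 in², y = 2 in, Ī = 1.3333 in⁴.
Horizontal leg (remainder): 2.95 × 0.25, A = 0.7375 in², y = 0.125 in, Ī = 0.0038411 in⁴.
Centroid: ȳ = ΣA·y / ΣA = 1.2041 in.
Transfer each piece to the centroidal x-axis using Ī + A·d² with d = y − 1.2041:
  vertical leg: d = 0.79586 in → contributes +1.9667 in⁴
  horizontal leg (remainder): d = -1.0791 in → contributes +0.86269 in⁴
Total I = 2.8294 in⁴.
For the y-axis: x̄ = 0.80414 in.
Repeating about the centroidal y-axis gives I_y = 1.6267 in⁴.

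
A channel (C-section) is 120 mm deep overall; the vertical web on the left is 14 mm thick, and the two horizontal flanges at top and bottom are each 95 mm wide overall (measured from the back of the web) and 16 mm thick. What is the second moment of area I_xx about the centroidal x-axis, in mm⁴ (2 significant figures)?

I_xx ≈ 9.1 × 10⁶ mm⁴

Decompose the section into non-overlapping parts with the origin at the bottom-left of its bounding rectangle.
Web: 14 × 120, A = 1 680 mm², y = 60 mm, Ī = 2 016 000 mm⁴.
Top flange (beyond web): 81 × 16, A = 1 296 mm², y = 112 mm, Ī = 27 648 mm⁴.
Bottom flange (beyond web): 81 × 16, A = 1 296 mm², y = 8 mm, Ī = 27 648 mm⁴.
By symmetry the centroid is at mid-height, ȳ = 60 mm.
Transfer each piece to the centroidal x-axis using Ī + A·d² with d = y − 60:
  web: d = 0 mm → contributes +2 016 000 mm⁴
  top flange (beyond web): d = 52 mm → contributes +3 532 032 mm⁴
  bottom flange (beyond web): d = -52 mm → contributes +3 532 032 mm⁴
Total I = 9 080 064 mm⁴.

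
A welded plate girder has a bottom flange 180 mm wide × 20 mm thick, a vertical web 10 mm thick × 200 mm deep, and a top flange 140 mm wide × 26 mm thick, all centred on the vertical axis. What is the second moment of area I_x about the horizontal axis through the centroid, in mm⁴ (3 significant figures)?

Split into non-overlapping primitives; take the origin at the lower-left of the bounding box.
Bottom plate: 180 × 20, A = 3 600 mm², y = 10 mm, Ī = 120 000 mm⁴.
Web plate: 10 × 200, A = 2 000 mm², y = 120 mm, Ī = 6 666 667 mm⁴.
Top plate: 140 × 26, A = 3 640 mm², y = 233 mm, Ī = 205 053 mm⁴.
Centroid: ȳ = ΣA·y / ΣA = 121.66 mm.
Transfer each piece to the horizontal axis through the centroid using Ī + A·d² with d = y − 121.66:
  bottom plate: d = -111.66 mm → contributes +45 003 039 mm⁴
  web plate: d = -1.658 mm → contributes +6 672 165 mm⁴
  top plate: d = 111.34 mm → contributes +45 330 275 mm⁴
Total I = 97 005 479 mm⁴.

I_x ≈ 9.70 × 10⁷ mm⁴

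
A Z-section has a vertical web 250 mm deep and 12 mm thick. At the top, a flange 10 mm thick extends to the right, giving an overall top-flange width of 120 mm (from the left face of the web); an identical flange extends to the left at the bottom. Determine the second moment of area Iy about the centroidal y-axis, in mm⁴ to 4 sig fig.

Iy ≈ 9.912 × 10⁶ mm⁴

Split into non-overlapping primitives; take the origin at the lower-left of the bounding box.
Web: 12 × 250, A = 3 000 mm², x = 114 mm, Ī = 36 000 mm⁴.
Top flange (beyond web): 108 × 10, A = 1 080 mm², x = 174 mm, Ī = 1 049 760 mm⁴.
Bottom flange (beyond web): 108 × 10, A = 1 080 mm², x = 54 mm, Ī = 1 049 760 mm⁴.
Centroid: x̄ = ΣA·x / ΣA = 114 mm.
Transfer each piece to the centroidal y-axis using Ī + A·d² with d = x − 114:
  web: d = 0 mm → contributes +36 000 mm⁴
  top flange (beyond web): d = 60 mm → contributes +4 937 760 mm⁴
  bottom flange (beyond web): d = -60 mm → contributes +4 937 760 mm⁴
Total I = 9 911 520 mm⁴.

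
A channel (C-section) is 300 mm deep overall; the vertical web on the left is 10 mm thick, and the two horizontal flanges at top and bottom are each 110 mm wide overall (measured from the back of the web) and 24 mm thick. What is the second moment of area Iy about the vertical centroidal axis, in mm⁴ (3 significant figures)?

Break the section into simple shapes (no overlaps), measuring from the bottom-left corner of the bounding box.
Web: 10 × 300, A = 3 000 mm², x = 5 mm, Ī = 25 000 mm⁴.
Top flange (beyond web): 100 × 24, A = 2 400 mm², x = 60 mm, Ī = 2 000 000 mm⁴.
Bottom flange (beyond web): 100 × 24, A = 2 400 mm², x = 60 mm, Ī = 2 000 000 mm⁴.
Centroid: x̄ = ΣA·x / ΣA = 38.846 mm.
Transfer each piece to the vertical centroidal axis using Ī + A·d² with d = x − 38.846:
  web: d = -33.846 mm → contributes +3 461 686 mm⁴
  top flange (beyond web): d = 21.154 mm → contributes +3 073 964 mm⁴
  bottom flange (beyond web): d = 21.154 mm → contributes +3 073 964 mm⁴
Total I = 9 609 615 mm⁴.

Iy ≈ 9.61 × 10⁶ mm⁴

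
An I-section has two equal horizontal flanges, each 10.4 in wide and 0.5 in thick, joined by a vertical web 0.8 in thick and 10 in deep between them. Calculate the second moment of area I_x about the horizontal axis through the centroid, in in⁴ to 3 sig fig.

Decompose the section into non-overlapping parts with the origin at the bottom-left of its bounding rectangle.
Bottom flange: 10.4 × 0.5, A = 5.2 in², y = 0.25 in, Ī = 0.10833 in⁴.
Web: 0.8 × 10, A = 8 in², y = 5.5 in, Ī = 66.667 in⁴.
Top flange: 10.4 × 0.5, A = 5.2 in², y = 10.75 in, Ī = 0.10833 in⁴.
By symmetry the centroid is at mid-height, ȳ = 5.5 in.
Transfer each piece to the horizontal axis through the centroid using Ī + A·d² with d = y − 5.5:
  bottom flange: d = -5.25 in → contributes +143.43 in⁴
  web: d = 0 in → contributes +66.667 in⁴
  top flange: d = 5.25 in → contributes +143.43 in⁴
Total I = 353.53 in⁴.

I_x ≈ 354 in⁴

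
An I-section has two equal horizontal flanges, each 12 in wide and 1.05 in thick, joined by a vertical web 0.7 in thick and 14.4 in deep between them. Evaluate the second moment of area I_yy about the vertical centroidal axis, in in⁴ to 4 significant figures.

Split into non-overlapping primitives; take the origin at the lower-left of the bounding box.
Bottom flange: 12 × 1.05, A = 12.6 in², x = 6 in, Ī = 151.2 in⁴.
Web: 0.7 × 14.4, A = 10.08 in², x = 6 in, Ī = 0.4116 in⁴.
Top flange: 12 × 1.05, A = 12.6 in², x = 6 in, Ī = 151.2 in⁴.
By symmetry the centroid is at mid-width, x̄ = 6 in.
All pieces are centred on the vertical centroidal axis, so I = ΣĪ = 302.812 in⁴.

I_yy ≈ 302.8 in⁴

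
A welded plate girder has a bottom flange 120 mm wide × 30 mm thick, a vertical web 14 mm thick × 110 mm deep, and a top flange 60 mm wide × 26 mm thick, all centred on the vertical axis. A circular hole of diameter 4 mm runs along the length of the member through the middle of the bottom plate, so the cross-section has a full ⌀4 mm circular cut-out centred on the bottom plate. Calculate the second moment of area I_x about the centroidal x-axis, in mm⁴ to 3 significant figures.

I_x ≈ 2.36 × 10⁷ mm⁴

Treat the section as a set of non-overlapping primitives; coordinates are from the bounding-box lower-left.
Bottom plate: 120 × 30, A = 3 600 mm², y = 15 mm, Ī = 270 000 mm⁴.
Web plate: 14 × 110, A = 1 540 mm², y = 85 mm, Ī = 1 552 833 mm⁴.
Top plate: 60 × 26, A = 1 560 mm², y = 153 mm, Ī = 87 880 mm⁴.
Hole (subtracted): ⌀4, A = 12.566 mm², y = 15 mm, Ī = 12.566 mm⁴.
Centroid: ȳ = ΣA·y / ΣA = 63.312 mm.
Transfer each piece to the centroidal x-axis using Ī + A·d² with d = y − 63.312:
  bottom plate: d = -48.312 mm → contributes +8 672 406 mm⁴
  web plate: d = 21.688 mm → contributes +2 277 235 mm⁴
  top plate: d = 89.688 mm → contributes +12 636 560 mm⁴
  hole: d = -48.312 mm → contributes −29 342 mm⁴
Total I = 23 556 859 mm⁴.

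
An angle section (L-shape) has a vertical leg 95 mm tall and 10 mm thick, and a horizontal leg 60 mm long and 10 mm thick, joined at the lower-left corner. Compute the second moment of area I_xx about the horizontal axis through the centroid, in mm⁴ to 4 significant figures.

Break the section into simple shapes (no overlaps), measuring from the bottom-left corner of the bounding box.
Vertical leg: 10 × 95, A = 950 mm², y = 47.5 mm, Ī = 714 479 mm⁴.
Horizontal leg (remainder): 50 × 10, A = 500 mm², y = 5 mm, Ī = 4166.67 mm⁴.
Centroid: ȳ = ΣA·y / ΣA = 32.8448 mm.
Transfer each piece to the horizontal axis through the centroid using Ī + A·d² with d = y − 32.8448:
  vertical leg: d = 14.6552 mm → contributes +918 515 mm⁴
  horizontal leg (remainder): d = -27.8448 mm → contributes +391 834 mm⁴
Total I = 1 310 348 mm⁴.

I_xx ≈ 1.310 × 10⁶ mm⁴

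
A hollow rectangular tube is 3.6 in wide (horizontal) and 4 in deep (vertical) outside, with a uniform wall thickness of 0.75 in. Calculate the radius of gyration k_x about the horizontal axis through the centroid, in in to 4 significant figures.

k_x ≈ 1.341 in

Break the section into simple shapes (no overlaps), measuring from the bottom-left corner of the bounding box.
Outer rectangle: 3.6 × 4, A = 14.4 in², y = 2 in, Ī = 19.2 in⁴.
Inner void (subtracted): 2.1 × 2.5, A = 5.25 in², y = 2 in, Ī = 2.73438 in⁴.
By symmetry the centroid is at mid-height, ȳ = 2 in.
All pieces are centred on the horizontal axis through the centroid, so I = ΣĪ (holes subtracted) = 16.4656 in⁴.
Radius of gyration: k = √(I/A) = √(16.4656 / 9.15) = 1.34146 in.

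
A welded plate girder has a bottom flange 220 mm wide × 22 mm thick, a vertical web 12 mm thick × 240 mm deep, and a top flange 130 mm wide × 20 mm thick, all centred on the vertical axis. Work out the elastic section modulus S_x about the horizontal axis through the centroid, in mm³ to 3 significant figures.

Treat the section as a set of non-overlapping primitives; coordinates are from the bounding-box lower-left.
Bottom plate: 220 × 22, A = 4 840 mm², y = 11 mm, Ī = 195 213 mm⁴.
Web plate: 12 × 240, A = 2 880 mm², y = 142 mm, Ī = 13 824 000 mm⁴.
Top plate: 130 × 20, A = 2 600 mm², y = 272 mm, Ī = 86 667 mm⁴.
Centroid: ȳ = ΣA·y / ΣA = 113.31 mm.
Transfer each piece to the horizontal axis through the centroid using Ī + A·d² with d = y − 113.31:
  bottom plate: d = -102.31 mm → contributes +50 861 036 mm⁴
  web plate: d = 28.686 mm → contributes +16 193 921 mm⁴
  top plate: d = 158.69 mm → contributes +65 557 946 mm⁴
Total I = 132 612 903 mm⁴.
Extreme fibre distance c = 168.69 mm; S = I/c = 786 152 mm³.

S_x ≈ 7.86 × 10⁵ mm³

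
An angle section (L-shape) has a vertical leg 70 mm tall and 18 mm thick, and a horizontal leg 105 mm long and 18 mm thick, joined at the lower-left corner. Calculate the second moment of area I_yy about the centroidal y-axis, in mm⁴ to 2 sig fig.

Treat the section as a set of non-overlapping primitives; coordinates are from the bounding-box lower-left.
Vertical leg: 18 × 70, A = 1 260 mm², x = 9 mm, Ī = 34 020 mm⁴.
Horizontal leg (remainder): 87 × 18, A = 1 566 mm², x = 61.5 mm, Ī = 987 755 mm⁴.
Centroid: x̄ = ΣA·x / ΣA = 38.09 mm.
Transfer each piece to the centroidal y-axis using Ī + A·d² with d = x − 38.09:
  vertical leg: d = -29.09 mm → contributes +1 100 440 mm⁴
  horizontal leg (remainder): d = 23.41 mm → contributes +1 845 794 mm⁴
Total I = 2 946 234 mm⁴.

I_yy ≈ 2.9 × 10⁶ mm⁴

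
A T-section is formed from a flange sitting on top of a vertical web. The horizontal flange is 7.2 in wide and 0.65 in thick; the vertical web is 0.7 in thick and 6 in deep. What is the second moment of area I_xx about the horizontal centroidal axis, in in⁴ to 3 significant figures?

Split into non-overlapping primitives; take the origin at the lower-left of the bounding box.
Flange: 7.2 × 0.65, A = 4.68 in², y = 6.325 in, Ī = 0.16478 in⁴.
Web: 0.7 × 6, A = 4.2 in², y = 3 in, Ī = 12.6 in⁴.
Centroid: ȳ = ΣA·y / ΣA = 4.7524 in.
Transfer each piece to the horizontal centroidal axis using Ī + A·d² with d = y − 4.7524:
  flange: d = 1.5726 in → contributes +11.739 in⁴
  web: d = -1.7524 in → contributes +25.497 in⁴
Total I = 37.237 in⁴.

I_xx ≈ 37.2 in⁴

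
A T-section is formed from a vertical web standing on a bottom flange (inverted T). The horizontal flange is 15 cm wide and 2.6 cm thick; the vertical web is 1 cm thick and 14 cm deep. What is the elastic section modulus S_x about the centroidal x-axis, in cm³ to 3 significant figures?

Decompose the section into non-overlapping parts with the origin at the bottom-left of its bounding rectangle.
Flange: 15 × 2.6, A = 39 cm², y = 1.3 cm, Ī = 21.97 cm⁴.
Web: 1 × 14, A = 14 cm², y = 9.6 cm, Ī = 228.67 cm⁴.
Centroid: ȳ = ΣA·y / ΣA = 3.4925 cm.
Transfer each piece to the centroidal x-axis using Ī + A·d² with d = y − 3.4925:
  flange: d = -2.1925 cm → contributes +209.44 cm⁴
  web: d = 6.1075 cm → contributes +750.9 cm⁴
Total I = 960.33 cm⁴.
Extreme fibre distance c = 13.108 cm; S = I/c = 73.266 cm³.

S_x ≈ 73.3 cm³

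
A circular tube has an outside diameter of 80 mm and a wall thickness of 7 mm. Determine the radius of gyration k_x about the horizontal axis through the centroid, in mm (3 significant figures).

k_x ≈ 25.9 mm

Decompose the section into non-overlapping parts with the origin at the bottom-left of its bounding rectangle.
Outer circle: ⌀80, A = 5026.5 mm², y = 40 mm, Ī = 2 010 619 mm⁴.
Bore (subtracted): ⌀66, A = 3421.2 mm², y = 40 mm, Ī = 931 420 mm⁴.
By symmetry the centroid is at mid-height, ȳ = 40 mm.
All pieces are centred on the horizontal axis through the centroid, so I = ΣĪ (holes subtracted) = 1 079 199 mm⁴.
Radius of gyration: k = √(I/A) = √(1 079 199 / 1605.4) = 25.928 mm.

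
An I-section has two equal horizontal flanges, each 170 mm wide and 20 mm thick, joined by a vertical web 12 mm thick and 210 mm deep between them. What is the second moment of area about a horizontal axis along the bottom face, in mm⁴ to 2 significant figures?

I_base ≈ 2.5 × 10⁸ mm⁴

Split into non-overlapping primitives; take the origin at the lower-left of the bounding box.
Bottom flange: 170 × 20, A = 3 400 mm², y = 10 mm, Ī = 113 333 mm⁴.
Web: 12 × 210, A = 2 520 mm², y = 125 mm, Ī = 9 261 000 mm⁴.
Top flange: 170 × 20, A = 3 400 mm², y = 240 mm, Ī = 113 333 mm⁴.
Transfer each piece to the bottom edge using Ī + A·d² with d = y − 0:
  bottom flange: d = 10 mm → contributes +453 333 mm⁴
  web: d = 125 mm → contributes +48 636 000 mm⁴
  top flange: d = 240 mm → contributes +195 953 333 mm⁴
Total I = 245 042 667 mm⁴.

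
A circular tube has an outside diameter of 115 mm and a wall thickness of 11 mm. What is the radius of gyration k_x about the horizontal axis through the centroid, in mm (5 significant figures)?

k_x ≈ 36.975 mm

Break the section into simple shapes (no overlaps), measuring from the bottom-left corner of the bounding box.
Outer circle: ⌀115, A = 10386.89 mm², y = 57.5 mm, Ī = 8 585 414 mm⁴.
Bore (subtracted): ⌀93, A = 6792.909 mm², y = 57.5 mm, Ī = 3 671 992 mm⁴.
By symmetry the centroid is at mid-height, ȳ = 57.5 mm.
All pieces are centred on the horizontal axis through the centroid, so I = ΣĪ (holes subtracted) = 4 913 423 mm⁴.
Radius of gyration: k = √(I/A) = √(4 913 423 / 3593.982) = 36.97465 mm.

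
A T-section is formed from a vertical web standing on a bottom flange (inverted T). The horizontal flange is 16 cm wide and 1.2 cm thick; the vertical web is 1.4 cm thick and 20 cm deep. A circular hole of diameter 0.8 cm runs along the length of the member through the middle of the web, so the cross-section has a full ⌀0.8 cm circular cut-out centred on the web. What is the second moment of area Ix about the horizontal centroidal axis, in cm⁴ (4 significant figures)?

Ix ≈ 2206 cm⁴

Decompose the section into non-overlapping parts with the origin at the bottom-left of its bounding rectangle.
Flange: 16 × 1.2, A = 19.2 cm², y = 0.6 cm, Ī = 2.304 cm⁴.
Web: 1.4 × 20, A = 28 cm², y = 11.2 cm, Ī = 933.333 cm⁴.
Hole (subtracted): ⌀0.8, A = 0.502655 cm², y = 11.2 cm, Ī = 0.0201062 cm⁴.
Centroid: ȳ = ΣA·y / ΣA = 6.84172 cm.
Transfer each piece to the horizontal centroidal axis using Ī + A·d² with d = y − 6.84172:
  flange: d = -6.24172 cm → contributes +750.319 cm⁴
  web: d = 4.35828 cm → contributes +1465.18 cm⁴
  hole: d = 4.35828 cm → contributes −9.56783 cm⁴
Total I = 2205.93 cm⁴.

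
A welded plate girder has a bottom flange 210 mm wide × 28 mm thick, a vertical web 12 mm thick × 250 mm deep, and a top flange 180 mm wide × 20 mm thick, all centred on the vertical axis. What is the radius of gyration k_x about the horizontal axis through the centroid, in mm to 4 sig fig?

Split into non-overlapping primitives; take the origin at the lower-left of the bounding box.
Bottom plate: 210 × 28, A = 5 880 mm², y = 14 mm, Ī = 384 160 mm⁴.
Web plate: 12 × 250, A = 3 000 mm², y = 153 mm, Ī = 15 625 000 mm⁴.
Top plate: 180 × 20, A = 3 600 mm², y = 288 mm, Ī = 120 000 mm⁴.
Centroid: ȳ = ΣA·y / ΣA = 126.452 mm.
Transfer each piece to the horizontal axis through the centroid using Ī + A·d² with d = y − 126.452:
  bottom plate: d = -112.452 mm → contributes +74 739 318 mm⁴
  web plate: d = 26.5481 mm → contributes +17 739 401 mm⁴
  top plate: d = 161.548 mm → contributes +94 072 012 mm⁴
Total I = 186 550 731 mm⁴.
Radius of gyration: k = √(I/A) = √(186 550 731 / 12 480) = 122.262 mm.

k_x ≈ 122.3 mm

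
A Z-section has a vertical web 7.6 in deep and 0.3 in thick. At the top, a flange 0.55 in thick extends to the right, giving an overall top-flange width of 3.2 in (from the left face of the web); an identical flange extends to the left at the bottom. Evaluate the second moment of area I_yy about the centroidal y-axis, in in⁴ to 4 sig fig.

Break the section into simple shapes (no overlaps), measuring from the bottom-left corner of the bounding box.
Web: 0.3 × 7.6, A = 2.28 in², x = 3.05 in, Ī = 0.0171 in⁴.
Top flange (beyond web): 2.9 × 0.55, A = 1.595 in², x = 4.65 in, Ī = 1.11783 in⁴.
Bottom flange (beyond web): 2.9 × 0.55, A = 1.595 in², x = 1.45 in, Ī = 1.11783 in⁴.
Centroid: x̄ = ΣA·x / ΣA = 3.05 in.
Transfer each piece to the centroidal y-axis using Ī + A·d² with d = x − 3.05:
  web: d = 0 in → contributes +0.0171 in⁴
  top flange (beyond web): d = 1.6 in → contributes +5.20103 in⁴
  bottom flange (beyond web): d = -1.6 in → contributes +5.20103 in⁴
Total I = 10.4192 in⁴.

I_yy ≈ 10.42 in⁴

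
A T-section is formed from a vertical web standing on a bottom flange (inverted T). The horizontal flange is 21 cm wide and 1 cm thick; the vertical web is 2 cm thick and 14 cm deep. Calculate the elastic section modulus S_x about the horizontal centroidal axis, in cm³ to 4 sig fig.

S_x ≈ 111.0 cm³

Treat the section as a set of non-overlapping primitives; coordinates are from the bounding-box lower-left.
Flange: 21 × 1, A = 21 cm², y = 0.5 cm, Ī = 1.75 cm⁴.
Web: 2 × 14, A = 28 cm², y = 8 cm, Ī = 457.333 cm⁴.
Centroid: ȳ = ΣA·y / ΣA = 4.78571 cm.
Transfer each piece to the horizontal centroidal axis using Ī + A·d² with d = y − 4.78571:
  flange: d = -4.28571 cm → contributes +387.464 cm⁴
  web: d = 3.21429 cm → contributes +746.619 cm⁴
Total I = 1134.08 cm⁴.
Extreme fibre distance c = 10.2143 cm; S = I/c = 111.029 cm³.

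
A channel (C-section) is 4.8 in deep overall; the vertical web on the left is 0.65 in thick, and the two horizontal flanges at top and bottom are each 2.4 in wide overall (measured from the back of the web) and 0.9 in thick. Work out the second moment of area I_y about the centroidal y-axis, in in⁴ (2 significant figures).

Split into non-overlapping primitives; take the origin at the lower-left of the bounding box.
Web: 0.65 × 4.8, A = 3.12 in², x = 0.325 in, Ī = 0.1099 in⁴.
Top flange (beyond web): 1.75 × 0.9, A = 1.575 in², x = 1.525 in, Ī = 0.402 in⁴.
Bottom flange (beyond web): 1.75 × 0.9, A = 1.575 in², x = 1.525 in, Ī = 0.402 in⁴.
Centroid: x̄ = ΣA·x / ΣA = 0.9279 in.
Transfer each piece to the centroidal y-axis using Ī + A·d² with d = x − 0.9279:
  web: d = -0.6029 in → contributes +1.244 in⁴
  top flange (beyond web): d = 0.5971 in → contributes +0.9635 in⁴
  bottom flange (beyond web): d = 0.5971 in → contributes +0.9635 in⁴
Total I = 3.171 in⁴.

I_y ≈ 3.2 in⁴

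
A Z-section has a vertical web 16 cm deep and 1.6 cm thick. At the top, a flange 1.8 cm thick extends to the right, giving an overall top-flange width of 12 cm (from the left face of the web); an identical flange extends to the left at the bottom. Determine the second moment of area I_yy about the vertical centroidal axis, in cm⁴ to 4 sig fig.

I_yy ≈ 1691 cm⁴

Split into non-overlapping primitives; take the origin at the lower-left of the bounding box.
Web: 1.6 × 16, A = 25.6 cm², x = 11.2 cm, Ī = 5.46133 cm⁴.
Top flange (beyond web): 10.4 × 1.8, A = 18.72 cm², x = 17.2 cm, Ī = 168.73 cm⁴.
Bottom flange (beyond web): 10.4 × 1.8, A = 18.72 cm², x = 5.2 cm, Ī = 168.73 cm⁴.
Centroid: x̄ = ΣA·x / ΣA = 11.2 cm.
Transfer each piece to the vertical centroidal axis using Ī + A·d² with d = x − 11.2:
  web: d = 0 cm → contributes +5.46133 cm⁴
  top flange (beyond web): d = 6 cm → contributes +842.65 cm⁴
  bottom flange (beyond web): d = -6 cm → contributes +842.65 cm⁴
Total I = 1690.76 cm⁴.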